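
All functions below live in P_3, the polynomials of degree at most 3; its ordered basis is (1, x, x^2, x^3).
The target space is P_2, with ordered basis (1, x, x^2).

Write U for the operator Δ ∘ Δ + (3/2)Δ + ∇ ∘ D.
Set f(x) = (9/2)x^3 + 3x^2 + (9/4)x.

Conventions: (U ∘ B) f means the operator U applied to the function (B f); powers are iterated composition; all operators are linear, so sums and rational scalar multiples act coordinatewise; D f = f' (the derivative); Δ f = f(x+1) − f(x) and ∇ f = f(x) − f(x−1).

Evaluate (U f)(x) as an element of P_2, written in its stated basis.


the result is g(x) = (81/4)x^2 + (333/4)x + 321/8

Δ f = (27/2)x^2 + (39/2)x + 39/4
Δ Δ f = 27x + 33
Δ f = (27/2)x^2 + (39/2)x + 39/4
((3/2)Δ) f = (81/4)x^2 + (117/4)x + 117/8
D f = (27/2)x^2 + 6x + 9/4
∇ D f = 27x - 15/2
(Δ ∘ Δ + (3/2)Δ + ∇ ∘ D) f = (81/4)x^2 + (333/4)x + 321/8


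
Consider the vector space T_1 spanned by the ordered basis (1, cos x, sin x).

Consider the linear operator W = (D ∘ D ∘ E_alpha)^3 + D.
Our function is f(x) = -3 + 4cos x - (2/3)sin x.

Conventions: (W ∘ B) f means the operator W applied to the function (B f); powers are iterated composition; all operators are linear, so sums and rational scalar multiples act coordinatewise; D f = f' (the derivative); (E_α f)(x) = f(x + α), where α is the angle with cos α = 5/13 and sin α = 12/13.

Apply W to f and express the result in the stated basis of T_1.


g(x) = (18370/6591)cos x - (40370/6591)sin x

E_alpha f = -3 + (12/13)cos x - (154/39)sin x
D E_alpha f = -(154/39)cos x - (12/13)sin x
D D E_alpha f = -(12/13)cos x + (154/39)sin x
E_alpha (D ∘ D ∘ E_alpha) f = (556/169)cos x + (1202/507)sin x
D E_alpha (D ∘ D ∘ E_alpha) f = (1202/507)cos x - (556/169)sin x
D D E_alpha (D ∘ D ∘ E_alpha) f = -(556/169)cos x - (1202/507)sin x
E_alpha (D ∘ D ∘ E_alpha) (D ∘ D ∘ E_alpha) f = -(7588/2197)cos x + (14006/6591)sin x
D E_alpha (D ∘ D ∘ E_alpha) (D ∘ D ∘ E_alpha) f = (14006/6591)cos x + (7588/2197)sin x
D D E_alpha (D ∘ D ∘ E_alpha) (D ∘ D ∘ E_alpha) f = (7588/2197)cos x - (14006/6591)sin x
D f = -(2/3)cos x - 4sin x
((D ∘ D ∘ E_alpha)^3 + D) f = (18370/6591)cos x - (40370/6591)sin x


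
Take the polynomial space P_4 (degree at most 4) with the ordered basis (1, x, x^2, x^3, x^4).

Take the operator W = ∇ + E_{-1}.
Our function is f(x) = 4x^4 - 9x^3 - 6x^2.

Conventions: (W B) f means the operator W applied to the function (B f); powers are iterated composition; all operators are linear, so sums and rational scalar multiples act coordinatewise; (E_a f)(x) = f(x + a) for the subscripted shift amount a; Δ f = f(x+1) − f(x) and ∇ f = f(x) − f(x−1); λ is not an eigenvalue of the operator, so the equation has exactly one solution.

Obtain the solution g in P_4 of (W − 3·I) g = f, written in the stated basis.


the result is g(x) = -2x^4 + (9/2)x^3 + 3x^2

write g with unknown coordinates in the stated basis and equate coefficients in (W − 3·I) g = f
solving from the highest basis element down gives g = -2x^4 + (9/2)x^3 + 3x^2
check: W g = -2x^4 + (9/2)x^3 + 3x^2
so W g − 3·g = 4x^4 - 9x^3 - 6x^2 = f ✓


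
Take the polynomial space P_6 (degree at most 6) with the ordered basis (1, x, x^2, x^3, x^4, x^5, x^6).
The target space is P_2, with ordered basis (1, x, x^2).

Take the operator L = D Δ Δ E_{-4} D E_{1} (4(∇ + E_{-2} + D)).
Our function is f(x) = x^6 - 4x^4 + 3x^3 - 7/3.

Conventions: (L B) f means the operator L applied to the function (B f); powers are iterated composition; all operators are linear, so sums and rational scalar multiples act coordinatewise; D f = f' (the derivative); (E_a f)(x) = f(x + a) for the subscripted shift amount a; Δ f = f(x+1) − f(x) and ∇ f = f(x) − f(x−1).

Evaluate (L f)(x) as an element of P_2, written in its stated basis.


∇ f = 6x^5 - 15x^4 + 4x^3 + 18x^2 - 19x + 6
E_{-2} f = x^6 - 12x^5 + 56x^4 - 125x^3 + 126x^2 - 28x - 79/3
D f = 6x^5 - 16x^3 + 9x^2
(∇ + E_{-2} + D) f = x^6 + 41x^4 - 137x^3 + 153x^2 - 47x - 61/3
(4(∇ + E_{-2} + D)) f = 4x^6 + 164x^4 - 548x^3 + 612x^2 - 188x - 244/3
E_{1} (4(∇ + E_{-2} + D)) f = 4x^6 + 24x^5 + 224x^4 + 188x^3 + 12x^2 + 72x - 112/3
D E_{1} (4(∇ + E_{-2} + D)) f = 24x^5 + 120x^4 + 896x^3 + 564x^2 + 24x + 72
E_{-4} D E_{1} (4(∇ + E_{-2} + D)) f = 24x^5 - 360x^4 + 2816x^3 - 14028x^2 + 38520x - 42200
Δ (E_{-4} D E_{1}) (4(∇ + E_{-2} + D)) f = 120x^4 - 1200x^3 + 6528x^2 - 20928x + 26972
Δ Δ (E_{-4} D E_{1}) (4(∇ + E_{-2} + D)) f = 480x^3 - 2880x^2 + 9936x - 15480
D (Δ Δ) (E_{-4} D E_{1}) (4(∇ + E_{-2} + D)) f = 1440x^2 - 5760x + 9936

the image equals g(x) = 1440x^2 - 5760x + 9936


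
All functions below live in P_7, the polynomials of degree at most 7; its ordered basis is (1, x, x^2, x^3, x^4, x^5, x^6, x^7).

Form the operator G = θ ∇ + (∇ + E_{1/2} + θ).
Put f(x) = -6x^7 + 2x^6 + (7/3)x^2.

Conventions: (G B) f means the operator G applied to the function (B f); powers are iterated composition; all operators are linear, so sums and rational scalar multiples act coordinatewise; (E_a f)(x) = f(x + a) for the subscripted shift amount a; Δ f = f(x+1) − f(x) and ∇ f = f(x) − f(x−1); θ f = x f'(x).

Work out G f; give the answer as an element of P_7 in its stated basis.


∇ f = -42x^6 + 138x^5 - 240x^4 + 250x^3 - 156x^2 + (176/3)x - 31/3
θ ∇ f = -252x^6 + 690x^5 - 960x^4 + 750x^3 - 312x^2 + (176/3)x
∇ f = -42x^6 + 138x^5 - 240x^4 + 250x^3 - 156x^2 + (176/3)x - 31/3
E_{1/2} f = -6x^7 - 19x^6 - (51/2)x^5 - (75/4)x^4 - (65/8)x^3 + (13/48)x^2 + (197/96)x + 109/192
θ f = -42x^7 + 12x^6 + (14/3)x^2
(∇ + E_{1/2} + θ) f = -48x^7 - 49x^6 + (225/2)x^5 - (1035/4)x^4 + (1935/8)x^3 - (2417/16)x^2 + (1943/32)x - 625/64
(θ ∇ + (∇ + E_{1/2} + θ)) f = -48x^7 - 301x^6 + (1605/2)x^5 - (4875/4)x^4 + (7935/8)x^3 - (7409/16)x^2 + (11461/96)x - 625/64

the result is g(x) = -48x^7 - 301x^6 + (1605/2)x^5 - (4875/4)x^4 + (7935/8)x^3 - (7409/16)x^2 + (11461/96)x - 625/64


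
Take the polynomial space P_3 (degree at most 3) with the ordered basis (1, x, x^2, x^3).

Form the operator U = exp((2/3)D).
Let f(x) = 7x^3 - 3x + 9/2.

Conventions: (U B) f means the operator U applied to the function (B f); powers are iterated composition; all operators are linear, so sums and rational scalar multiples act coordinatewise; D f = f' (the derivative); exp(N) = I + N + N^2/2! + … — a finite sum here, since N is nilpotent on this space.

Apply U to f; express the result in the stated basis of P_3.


order-1 term: 14x^2 - 2
order-2 term: (28/3)x
order-3 term: 56/27
the series for exp((2/3)D) f terminates at order 3
exp((2/3)D) f = 7x^3 + 14x^2 + (19/3)x + 247/54

g(x) = 7x^3 + 14x^2 + (19/3)x + 247/54


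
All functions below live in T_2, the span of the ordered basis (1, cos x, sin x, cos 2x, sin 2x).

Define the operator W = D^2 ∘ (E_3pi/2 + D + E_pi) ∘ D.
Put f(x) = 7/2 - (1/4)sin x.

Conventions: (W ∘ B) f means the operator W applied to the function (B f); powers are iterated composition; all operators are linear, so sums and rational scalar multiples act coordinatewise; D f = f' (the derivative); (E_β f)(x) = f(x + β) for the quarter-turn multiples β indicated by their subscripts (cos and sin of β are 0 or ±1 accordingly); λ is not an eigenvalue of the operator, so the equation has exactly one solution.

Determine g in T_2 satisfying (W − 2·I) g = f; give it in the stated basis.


g(x) = -7/4 + (1/20)cos x + (1/10)sin x

write g with unknown coordinates in the stated basis and equate coefficients in (W − 2·I) g = f
solving from the highest basis element down gives g = -7/4 + (1/20)cos x + (1/10)sin x
check: W g = (1/10)cos x - (1/20)sin x
so W g − 2·g = 7/2 - (1/4)sin x = f ✓


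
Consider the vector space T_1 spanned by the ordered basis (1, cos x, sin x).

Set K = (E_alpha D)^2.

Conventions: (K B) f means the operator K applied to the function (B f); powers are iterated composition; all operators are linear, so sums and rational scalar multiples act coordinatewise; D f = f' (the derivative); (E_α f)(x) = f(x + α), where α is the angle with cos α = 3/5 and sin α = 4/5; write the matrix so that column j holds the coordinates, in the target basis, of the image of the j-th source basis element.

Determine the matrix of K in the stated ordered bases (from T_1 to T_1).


image of 1: 0
image of cos x: (7/25)cos x + (24/25)sin x
image of sin x: -(24/25)cos x + (7/25)sin x
each image's coordinates form column j of the matrix

the matrix is [[0, 0, 0]; [0, 7/25, -24/25]; [0, 24/25, 7/25]] (rows listed top to bottom)


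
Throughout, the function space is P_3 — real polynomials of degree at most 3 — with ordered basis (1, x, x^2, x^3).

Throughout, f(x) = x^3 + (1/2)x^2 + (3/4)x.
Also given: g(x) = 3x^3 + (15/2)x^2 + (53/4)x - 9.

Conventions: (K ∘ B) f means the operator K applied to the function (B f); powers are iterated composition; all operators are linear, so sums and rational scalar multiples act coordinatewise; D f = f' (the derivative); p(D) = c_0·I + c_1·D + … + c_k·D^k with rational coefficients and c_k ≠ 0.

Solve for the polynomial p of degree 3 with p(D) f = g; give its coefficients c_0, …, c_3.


D^0 f = x^3 + (1/2)x^2 + (3/4)x
D^1 f = 3x^2 + x + 3/4
D^2 f = 6x + 1
D^3 f = 6
matching coefficients of g against c_0 f + c_1 Df + … from the top degree down determines the c_i
solution: c_0 = 3, c_1 = 2, c_2 = 3/2, c_3 = -2

p(D) = 3·I + 2·D + (3/2)·D^2 − 2·D^3, i.e. c_0 = 3, c_1 = 2, c_2 = 3/2, c_3 = -2


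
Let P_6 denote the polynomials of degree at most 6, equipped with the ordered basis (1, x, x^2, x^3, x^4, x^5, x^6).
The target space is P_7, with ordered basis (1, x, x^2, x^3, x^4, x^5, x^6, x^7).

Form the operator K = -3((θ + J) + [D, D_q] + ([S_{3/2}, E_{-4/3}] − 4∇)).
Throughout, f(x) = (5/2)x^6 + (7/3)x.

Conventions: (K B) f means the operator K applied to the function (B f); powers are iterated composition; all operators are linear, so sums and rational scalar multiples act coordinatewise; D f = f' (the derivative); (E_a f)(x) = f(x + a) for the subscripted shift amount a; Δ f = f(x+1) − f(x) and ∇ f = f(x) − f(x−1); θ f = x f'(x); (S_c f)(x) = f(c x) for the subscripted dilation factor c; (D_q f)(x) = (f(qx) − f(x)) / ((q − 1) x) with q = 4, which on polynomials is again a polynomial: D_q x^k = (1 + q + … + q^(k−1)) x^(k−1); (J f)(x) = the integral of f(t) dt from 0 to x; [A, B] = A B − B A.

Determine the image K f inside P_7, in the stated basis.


the result is g(x) = -(15/14)x^7 - 45x^6 - (765/16)x^5 - (280215/8)x^4 - 2250x^3 + (5593/2)x^2 - (15323/9)x + 104780/243

θ f = 15x^6 + (7/3)x
J f = (5/14)x^7 + (7/6)x^2
(θ + J) f = (5/14)x^7 + 15x^6 + (7/6)x^2 + (7/3)x
D_q f = (6825/2)x^5 + 7/3
D D_q f = (34125/2)x^4
D f = 15x^5 + 7/3
D_q D f = 5115x^4
[D, D_q] f = (23895/2)x^4
E_{-4/3} f = (5/2)x^6 - 20x^5 + (200/3)x^4 - (3200/27)x^3 + (3200/27)x^2 - (4931/81)x + 7972/729
S_{3/2} E_{-4/3} f = (3645/128)x^6 - (1215/8)x^5 + (675/2)x^4 - 400x^3 + (800/3)x^2 - (4931/54)x + 7972/729
S_{3/2} f = (3645/128)x^6 + (7/2)x
E_{-4/3} S_{3/2} f = (3645/128)x^6 - (3645/16)x^5 + (6075/8)x^4 - 1350x^3 + 1350x^2 - (1433/2)x + 466/3
[S_{3/2}, E_{-4/3}] f = (1215/16)x^5 - (3375/8)x^4 + 950x^3 - (3250/3)x^2 + (16880/27)x - 105266/729
∇ f = 15x^5 - (75/2)x^4 + 50x^3 - (75/2)x^2 + 15x - 1/6
(-4∇) f = -60x^5 + 150x^4 - 200x^3 + 150x^2 - 60x + 2/3
([S_{3/2}, E_{-4/3}] − 4∇) f = (255/16)x^5 - (2175/8)x^4 + 750x^3 - (2800/3)x^2 + (15260/27)x - 104780/729
((θ + J) + [D, D_q] + ([S_{3/2}, E_{-4/3}] − 4∇)) f = (5/14)x^7 + 15x^6 + (255/16)x^5 + (93405/8)x^4 + 750x^3 - (5593/6)x^2 + (15323/27)x - 104780/729
(-3((θ + J) + [D, D_q] + ([S_{3/2}, E_{-4/3}] − 4∇))) f = -(15/14)x^7 - 45x^6 - (765/16)x^5 - (280215/8)x^4 - 2250x^3 + (5593/2)x^2 - (15323/9)x + 104780/243


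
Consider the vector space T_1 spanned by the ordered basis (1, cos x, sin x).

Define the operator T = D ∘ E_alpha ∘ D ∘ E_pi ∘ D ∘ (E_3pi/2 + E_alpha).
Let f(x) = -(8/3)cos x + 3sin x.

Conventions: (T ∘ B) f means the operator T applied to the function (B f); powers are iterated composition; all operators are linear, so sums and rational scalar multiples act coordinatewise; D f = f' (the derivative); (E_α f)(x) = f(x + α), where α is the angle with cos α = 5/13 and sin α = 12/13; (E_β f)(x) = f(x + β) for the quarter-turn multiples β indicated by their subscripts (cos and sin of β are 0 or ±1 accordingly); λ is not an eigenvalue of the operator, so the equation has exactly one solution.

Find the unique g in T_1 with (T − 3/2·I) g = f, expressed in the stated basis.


write g with unknown coordinates in the stated basis and equate coefficients in (T − 3/2·I) g = f
solving from the highest basis element down gives g = (1708/1371)cos x - (2458/1371)sin x
check: T g = -(1094/1371)cos x + (142/457)sin x
so T g − 3/2·g = -(8/3)cos x + 3sin x = f ✓

the image equals g(x) = (1708/1371)cos x - (2458/1371)sin x


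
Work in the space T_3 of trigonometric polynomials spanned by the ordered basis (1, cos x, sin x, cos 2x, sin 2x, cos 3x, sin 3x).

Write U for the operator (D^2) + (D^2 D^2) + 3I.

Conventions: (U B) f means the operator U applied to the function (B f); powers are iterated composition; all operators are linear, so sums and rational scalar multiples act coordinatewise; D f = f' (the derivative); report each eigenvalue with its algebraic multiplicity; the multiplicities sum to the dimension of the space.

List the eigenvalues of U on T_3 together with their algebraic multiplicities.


λ = 3 (multiplicity 3), λ = 15 (multiplicity 2), λ = 75 (multiplicity 2)

image of 1: 3
image of cos x: 3cos x
image of sin x: 3sin x
image of cos 2x: 15cos 2x
image of sin 2x: 15sin 2x
image of cos 3x: 75cos 3x
image of sin 3x: 75sin 3x
the matrix is diagonal; its diagonal is (3, 3, 3, 15, 15, 75, 75)
for a triangular matrix the eigenvalues are the diagonal entries, with algebraic multiplicity their repetition count


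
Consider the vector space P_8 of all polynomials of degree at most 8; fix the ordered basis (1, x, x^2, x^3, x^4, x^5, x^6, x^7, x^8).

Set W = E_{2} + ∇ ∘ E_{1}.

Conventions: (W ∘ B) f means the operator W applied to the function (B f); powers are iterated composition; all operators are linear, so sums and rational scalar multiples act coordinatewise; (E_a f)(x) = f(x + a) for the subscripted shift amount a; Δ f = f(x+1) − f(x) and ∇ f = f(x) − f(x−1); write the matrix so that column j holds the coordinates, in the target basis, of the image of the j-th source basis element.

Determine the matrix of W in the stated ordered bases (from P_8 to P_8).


the matrix is [[1, 3, 5, 9, 17, 33, 65, 129, 257]; [0, 1, 6, 15, 36, 85, 198, 455, 1032]; [0, 0, 1, 9, 30, 90, 255, 693, 1820]; [0, 0, 0, 1, 12, 50, 180, 595, 1848]; [0, 0, 0, 0, 1, 15, 75, 315, 1190]; [0, 0, 0, 0, 0, 1, 18, 105, 504]; [0, 0, 0, 0, 0, 0, 1, 21, 140]; [0, 0, 0, 0, 0, 0, 0, 1, 24]; [0, 0, 0, 0, 0, 0, 0, 0, 1]] (rows listed top to bottom)

image of 1: 1
image of x: x + 3
image of x^2: x^2 + 6x + 5
image of x^3: x^3 + 9x^2 + 15x + 9
image of x^4: x^4 + 12x^3 + 30x^2 + 36x + 17
image of x^5: x^5 + 15x^4 + 50x^3 + 90x^2 + 85x + 33
image of x^6: x^6 + 18x^5 + 75x^4 + 180x^3 + 255x^2 + 198x + 65
image of x^7: x^7 + 21x^6 + 105x^5 + 315x^4 + 595x^3 + 693x^2 + 455x + 129
image of x^8: x^8 + 24x^7 + 140x^6 + 504x^5 + 1190x^4 + 1848x^3 + 1820x^2 + 1032x + 257
each image's coordinates form column j of the matrix


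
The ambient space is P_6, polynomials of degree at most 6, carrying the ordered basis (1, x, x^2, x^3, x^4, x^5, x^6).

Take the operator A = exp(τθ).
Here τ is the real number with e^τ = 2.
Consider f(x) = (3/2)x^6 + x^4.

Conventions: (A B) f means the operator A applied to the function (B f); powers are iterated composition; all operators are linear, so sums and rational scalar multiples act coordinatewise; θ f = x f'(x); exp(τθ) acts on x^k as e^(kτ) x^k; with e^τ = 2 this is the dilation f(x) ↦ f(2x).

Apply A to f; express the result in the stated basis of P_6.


exp(τθ) x^k = e^(kτ) x^k; with e^τ = 2 this sends x^k to 2^k x^k
x^4 ↦ 16 x^4
x^6 ↦ 64 x^6
applying this coordinatewise to f: exp(τθ) f = 96x^6 + 16x^4

the image equals g(x) = 96x^6 + 16x^4


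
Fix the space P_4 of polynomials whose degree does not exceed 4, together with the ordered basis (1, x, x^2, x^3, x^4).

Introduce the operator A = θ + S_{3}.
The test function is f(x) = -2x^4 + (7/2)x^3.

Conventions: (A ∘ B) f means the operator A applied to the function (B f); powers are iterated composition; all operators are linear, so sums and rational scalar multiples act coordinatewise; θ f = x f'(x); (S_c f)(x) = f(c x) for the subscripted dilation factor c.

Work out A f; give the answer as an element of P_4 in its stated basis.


θ f = -8x^4 + (21/2)x^3
S_{3} f = -162x^4 + (189/2)x^3
(θ + S_{3}) f = -170x^4 + 105x^3

the image equals g(x) = -170x^4 + 105x^3


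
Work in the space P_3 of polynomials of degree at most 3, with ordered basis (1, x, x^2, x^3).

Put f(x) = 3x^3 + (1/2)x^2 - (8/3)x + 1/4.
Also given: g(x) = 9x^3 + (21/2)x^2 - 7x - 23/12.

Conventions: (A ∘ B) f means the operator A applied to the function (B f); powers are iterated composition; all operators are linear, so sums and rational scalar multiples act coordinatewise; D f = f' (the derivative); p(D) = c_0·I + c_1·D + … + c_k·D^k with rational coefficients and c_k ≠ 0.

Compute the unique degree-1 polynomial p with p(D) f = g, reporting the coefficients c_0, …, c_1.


D^0 f = 3x^3 + (1/2)x^2 - (8/3)x + 1/4
D^1 f = 9x^2 + x - 8/3
matching coefficients of g against c_0 f + c_1 Df + … from the top degree down determines the c_i
solution: c_0 = 3, c_1 = 1

p(D) = 3·I + D, i.e. c_0 = 3, c_1 = 1


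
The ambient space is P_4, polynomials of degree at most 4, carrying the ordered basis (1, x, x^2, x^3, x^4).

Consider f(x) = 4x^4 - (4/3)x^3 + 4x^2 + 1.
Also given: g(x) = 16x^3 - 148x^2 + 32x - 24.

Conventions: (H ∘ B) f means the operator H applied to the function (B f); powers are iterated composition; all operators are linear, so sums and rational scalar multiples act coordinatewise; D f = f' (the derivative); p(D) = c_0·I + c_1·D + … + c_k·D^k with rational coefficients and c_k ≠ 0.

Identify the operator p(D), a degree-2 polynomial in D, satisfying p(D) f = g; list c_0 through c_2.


c_0 = 0, c_1 = 1, c_2 = -3

D^0 f = 4x^4 - (4/3)x^3 + 4x^2 + 1
D^1 f = 16x^3 - 4x^2 + 8x
D^2 f = 48x^2 - 8x + 8
matching coefficients of g against c_0 f + c_1 Df + … from the top degree down determines the c_i
solution: c_0 = 0, c_1 = 1, c_2 = -3


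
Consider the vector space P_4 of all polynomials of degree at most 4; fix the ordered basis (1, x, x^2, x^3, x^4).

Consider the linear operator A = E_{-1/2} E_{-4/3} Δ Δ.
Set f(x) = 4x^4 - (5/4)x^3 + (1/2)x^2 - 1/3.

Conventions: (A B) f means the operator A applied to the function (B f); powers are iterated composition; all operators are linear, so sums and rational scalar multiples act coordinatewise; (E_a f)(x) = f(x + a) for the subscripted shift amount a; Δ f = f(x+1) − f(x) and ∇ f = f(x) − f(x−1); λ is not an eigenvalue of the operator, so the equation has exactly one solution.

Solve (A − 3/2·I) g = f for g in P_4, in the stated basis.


g(x) = -(8/3)x^4 + (5/6)x^3 - (65/3)x^2 + (350/9)x - 1345/27

write g with unknown coordinates in the stated basis and equate coefficients in (A − 3/2·I) g = f
solving from the highest basis element down gives g = -(8/3)x^4 + (5/6)x^3 - (65/3)x^2 + (350/9)x - 1345/27
check: A g = -32x^2 + (175/3)x - 1351/18
so A g − 3/2·g = 4x^4 - (5/4)x^3 + (1/2)x^2 - 1/3 = f ✓


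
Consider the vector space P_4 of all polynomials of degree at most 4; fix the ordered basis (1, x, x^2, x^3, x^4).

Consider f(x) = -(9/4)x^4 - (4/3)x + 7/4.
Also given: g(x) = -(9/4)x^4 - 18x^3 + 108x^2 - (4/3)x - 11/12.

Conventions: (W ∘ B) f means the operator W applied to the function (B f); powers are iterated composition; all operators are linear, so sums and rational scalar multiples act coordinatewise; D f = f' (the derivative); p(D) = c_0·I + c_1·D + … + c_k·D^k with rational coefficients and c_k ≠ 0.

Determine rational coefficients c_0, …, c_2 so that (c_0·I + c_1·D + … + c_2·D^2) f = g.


p(D) = I + 2·D − 4·D^2, i.e. c_0 = 1, c_1 = 2, c_2 = -4

D^0 f = -(9/4)x^4 - (4/3)x + 7/4
D^1 f = -9x^3 - 4/3
D^2 f = -27x^2
matching coefficients of g against c_0 f + c_1 Df + … from the top degree down determines the c_i
solution: c_0 = 1, c_1 = 2, c_2 = -4


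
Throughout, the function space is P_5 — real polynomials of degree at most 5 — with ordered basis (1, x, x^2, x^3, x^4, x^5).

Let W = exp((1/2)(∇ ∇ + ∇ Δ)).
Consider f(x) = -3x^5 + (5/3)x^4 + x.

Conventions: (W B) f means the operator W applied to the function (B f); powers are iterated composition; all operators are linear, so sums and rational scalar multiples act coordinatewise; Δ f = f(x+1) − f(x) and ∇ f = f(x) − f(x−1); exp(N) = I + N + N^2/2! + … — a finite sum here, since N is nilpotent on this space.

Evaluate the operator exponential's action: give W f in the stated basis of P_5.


order-1 term: -60x^3 + 110x^2 - 140x + 175/3
order-2 term: -180x + 200
the series for exp((1/2)(∇ ∇ + ∇ Δ)) f terminates at order 2
exp((1/2)(∇ ∇ + ∇ Δ)) f = -3x^5 + (5/3)x^4 - 60x^3 + 110x^2 - 319x + 775/3

g(x) = -3x^5 + (5/3)x^4 - 60x^3 + 110x^2 - 319x + 775/3


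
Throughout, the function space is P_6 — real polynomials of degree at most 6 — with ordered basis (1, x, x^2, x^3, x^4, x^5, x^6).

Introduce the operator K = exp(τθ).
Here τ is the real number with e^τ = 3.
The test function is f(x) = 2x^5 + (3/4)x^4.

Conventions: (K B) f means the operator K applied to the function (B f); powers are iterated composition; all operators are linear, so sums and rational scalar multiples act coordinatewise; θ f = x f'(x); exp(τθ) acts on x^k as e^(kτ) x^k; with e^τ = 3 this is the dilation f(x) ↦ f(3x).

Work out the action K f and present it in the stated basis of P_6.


the image equals g(x) = 486x^5 + (243/4)x^4

exp(τθ) x^k = e^(kτ) x^k; with e^τ = 3 this sends x^k to 3^k x^k
x^4 ↦ 81 x^4
x^5 ↦ 243 x^5
applying this coordinatewise to f: exp(τθ) f = 486x^5 + (243/4)x^4


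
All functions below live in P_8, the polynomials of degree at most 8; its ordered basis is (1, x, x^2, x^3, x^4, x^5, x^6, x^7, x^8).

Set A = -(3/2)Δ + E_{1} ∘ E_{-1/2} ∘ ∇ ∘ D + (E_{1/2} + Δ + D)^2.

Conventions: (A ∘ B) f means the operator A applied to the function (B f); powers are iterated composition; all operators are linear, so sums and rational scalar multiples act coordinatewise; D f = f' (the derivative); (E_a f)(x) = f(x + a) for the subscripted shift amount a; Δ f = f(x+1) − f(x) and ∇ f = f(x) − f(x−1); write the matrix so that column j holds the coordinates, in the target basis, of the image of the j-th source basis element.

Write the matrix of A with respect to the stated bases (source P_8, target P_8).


image of 1: 1
image of x: x + 7/2
image of x^2: x^2 + 7x + 31/2
image of x^3: x^3 + (21/2)x^2 + (93/2)x + 39/2
image of x^4: x^4 + 14x^3 + 93x^2 + 78x + 67/2
image of x^5: x^5 + (35/2)x^4 + 155x^3 + 195x^2 + (335/2)x + 221/4
image of x^6: x^6 + 21x^5 + (465/2)x^4 + 390x^3 + (1005/2)x^2 + (663/2)x + 97
image of x^7: x^7 + (49/2)x^6 + (651/2)x^5 + (1365/2)x^4 + (2345/2)x^3 + (4641/4)x^2 + 679x + 1391/8
image of x^8: x^8 + 28x^7 + 434x^6 + 1092x^5 + 2345x^4 + 3094x^3 + 2716x^2 + 1391x + 321
each image's coordinates form column j of the matrix

the matrix is [[1, 7/2, 31/2, 39/2, 67/2, 221/4, 97, 1391/8, 321]; [0, 1, 7, 93/2, 78, 335/2, 663/2, 679, 1391]; [0, 0, 1, 21/2, 93, 195, 1005/2, 4641/4, 2716]; [0, 0, 0, 1, 14, 155, 390, 2345/2, 3094]; [0, 0, 0, 0, 1, 35/2, 465/2, 1365/2, 2345]; [0, 0, 0, 0, 0, 1, 21, 651/2, 1092]; [0, 0, 0, 0, 0, 0, 1, 49/2, 434]; [0, 0, 0, 0, 0, 0, 0, 1, 28]; [0, 0, 0, 0, 0, 0, 0, 0, 1]] (rows listed top to bottom)


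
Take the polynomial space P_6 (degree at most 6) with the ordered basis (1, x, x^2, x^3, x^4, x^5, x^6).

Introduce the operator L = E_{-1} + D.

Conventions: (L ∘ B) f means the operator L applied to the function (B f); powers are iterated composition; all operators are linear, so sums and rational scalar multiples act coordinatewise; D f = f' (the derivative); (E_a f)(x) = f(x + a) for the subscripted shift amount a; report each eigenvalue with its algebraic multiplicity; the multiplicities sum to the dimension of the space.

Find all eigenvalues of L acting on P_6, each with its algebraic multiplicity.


λ = 1 (multiplicity 7)

image of 1: 1
image of x: x
image of x^2: x^2 + 1
image of x^3: x^3 + 3x - 1
image of x^4: x^4 + 6x^2 - 4x + 1
image of x^5: x^5 + 10x^3 - 10x^2 + 5x - 1
image of x^6: x^6 + 15x^4 - 20x^3 + 15x^2 - 6x + 1
the matrix is upper triangular; its diagonal is (1, 1, 1, 1, 1, 1, 1)
for a triangular matrix the eigenvalues are the diagonal entries, with algebraic multiplicity their repetition count


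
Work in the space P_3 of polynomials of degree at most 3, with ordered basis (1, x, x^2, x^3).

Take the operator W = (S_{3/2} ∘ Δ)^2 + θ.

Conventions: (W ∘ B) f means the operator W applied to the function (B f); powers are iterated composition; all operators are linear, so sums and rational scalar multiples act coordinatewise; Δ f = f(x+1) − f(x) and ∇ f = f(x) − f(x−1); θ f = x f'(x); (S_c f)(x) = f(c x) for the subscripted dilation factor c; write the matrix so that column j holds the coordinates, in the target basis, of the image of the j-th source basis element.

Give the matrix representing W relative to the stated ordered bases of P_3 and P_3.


the matrix is [[0, 0, 3, 45/4]; [0, 1, 0, 81/4]; [0, 0, 2, 0]; [0, 0, 0, 3]] (rows listed top to bottom)

image of 1: 0
image of x: x
image of x^2: 2x^2 + 3
image of x^3: 3x^3 + (81/4)x + 45/4
each image's coordinates form column j of the matrix


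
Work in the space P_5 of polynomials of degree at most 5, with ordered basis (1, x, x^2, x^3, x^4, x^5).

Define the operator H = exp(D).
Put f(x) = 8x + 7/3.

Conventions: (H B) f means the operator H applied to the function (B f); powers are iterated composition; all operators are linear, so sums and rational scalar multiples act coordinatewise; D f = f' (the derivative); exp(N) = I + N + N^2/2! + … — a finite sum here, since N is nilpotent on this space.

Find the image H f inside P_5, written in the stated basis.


g(x) = 8x + 31/3

order-1 term: 8
the series for exp(D) f terminates at order 1
exp(D) f = 8x + 31/3


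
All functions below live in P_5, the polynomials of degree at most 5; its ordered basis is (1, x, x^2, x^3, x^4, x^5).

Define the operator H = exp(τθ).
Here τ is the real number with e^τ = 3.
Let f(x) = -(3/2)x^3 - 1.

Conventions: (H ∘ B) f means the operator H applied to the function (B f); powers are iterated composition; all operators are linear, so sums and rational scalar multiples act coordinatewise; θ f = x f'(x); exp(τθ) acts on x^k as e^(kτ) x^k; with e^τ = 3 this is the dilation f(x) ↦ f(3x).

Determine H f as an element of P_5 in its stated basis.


exp(τθ) x^k = e^(kτ) x^k; with e^τ = 3 this sends x^k to 3^k x^k
x^3 ↦ 27 x^3
applying this coordinatewise to f: exp(τθ) f = -(81/2)x^3 - 1

the result is g(x) = -(81/2)x^3 - 1


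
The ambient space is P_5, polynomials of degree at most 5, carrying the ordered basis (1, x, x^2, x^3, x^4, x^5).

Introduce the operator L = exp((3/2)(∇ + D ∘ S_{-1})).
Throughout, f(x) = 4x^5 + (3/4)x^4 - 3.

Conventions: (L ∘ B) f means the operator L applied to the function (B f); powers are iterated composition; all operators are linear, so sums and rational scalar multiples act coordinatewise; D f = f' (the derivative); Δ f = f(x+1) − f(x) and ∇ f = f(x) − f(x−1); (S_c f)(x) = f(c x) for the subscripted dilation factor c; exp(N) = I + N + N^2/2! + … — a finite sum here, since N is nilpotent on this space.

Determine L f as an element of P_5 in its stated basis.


order-1 term: -51x^3 + (213/4)x^2 - (51/2)x + 39/8
order-2 term: (549/2)x - 1251/16
the series for exp((3/2)(∇ + D ∘ S_{-1})) f terminates at order 2
exp((3/2)(∇ + D ∘ S_{-1})) f = 4x^5 + (3/4)x^4 - 51x^3 + (213/4)x^2 + 249x - 1221/16

the result is g(x) = 4x^5 + (3/4)x^4 - 51x^3 + (213/4)x^2 + 249x - 1221/16


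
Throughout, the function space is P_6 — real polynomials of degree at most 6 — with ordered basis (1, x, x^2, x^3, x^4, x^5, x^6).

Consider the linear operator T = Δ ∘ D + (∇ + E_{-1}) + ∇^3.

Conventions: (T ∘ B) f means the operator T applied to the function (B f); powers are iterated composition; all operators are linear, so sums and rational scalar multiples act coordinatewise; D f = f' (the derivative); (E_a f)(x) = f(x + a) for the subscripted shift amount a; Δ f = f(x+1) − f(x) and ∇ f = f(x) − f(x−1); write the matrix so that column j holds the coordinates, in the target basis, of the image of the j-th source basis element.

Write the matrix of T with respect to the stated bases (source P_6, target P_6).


image of 1: 1
image of x: x
image of x^2: x^2 + 2
image of x^3: x^3 + 6x + 9
image of x^4: x^4 + 12x^2 + 36x - 32
image of x^5: x^5 + 20x^3 + 90x^2 - 160x + 155
image of x^6: x^6 + 30x^4 + 180x^3 - 480x^2 + 930x - 534
each image's coordinates form column j of the matrix

the matrix is [[1, 0, 2, 9, -32, 155, -534]; [0, 1, 0, 6, 36, -160, 930]; [0, 0, 1, 0, 12, 90, -480]; [0, 0, 0, 1, 0, 20, 180]; [0, 0, 0, 0, 1, 0, 30]; [0, 0, 0, 0, 0, 1, 0]; [0, 0, 0, 0, 0, 0, 1]] (rows listed top to bottom)


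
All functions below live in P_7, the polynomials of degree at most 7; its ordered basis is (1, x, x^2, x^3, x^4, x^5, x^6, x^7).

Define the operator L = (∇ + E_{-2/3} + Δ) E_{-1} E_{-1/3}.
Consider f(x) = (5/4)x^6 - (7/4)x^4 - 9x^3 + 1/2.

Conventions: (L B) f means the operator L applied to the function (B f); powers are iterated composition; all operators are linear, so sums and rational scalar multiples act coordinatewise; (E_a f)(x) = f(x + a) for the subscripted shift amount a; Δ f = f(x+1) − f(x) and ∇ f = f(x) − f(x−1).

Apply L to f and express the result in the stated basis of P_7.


the image equals g(x) = (5/4)x^6 - (107/4)x^4 + (323/3)x^3 - (2174/9)x^2 + (7615/27)x - 22579/162

E_{-1/3} f = (5/4)x^6 - (5/2)x^5 + (1/3)x^4 - (205/27)x^3 + (871/108)x^2 - (449/162)x + 593/729
E_{-1} E_{-1/3} f = (5/4)x^6 - 10x^5 + (379/12)x^4 - (1591/27)x^3 + (2068/27)x^2 - (5104/81)x + 34009/1458
∇ (E_{-1} E_{-1/3}) f = (15/2)x^5 - (275/4)x^4 + (754/3)x^3 - (17461/36)x^2 + (27745/54)x - 39101/162
E_{-2/3} (E_{-1} E_{-1/3}) f = (5/4)x^6 - 15x^5 + (293/4)x^4 - 195x^3 + 312x^2 - 292x + 249/2
Δ (E_{-1} E_{-1/3}) f = (15/2)x^5 - (125/4)x^4 + (154/3)x^3 - (2467/36)x^2 + (3253/54)x - 3647/162
(∇ + E_{-2/3} + Δ) (E_{-1} E_{-1/3}) f = (5/4)x^6 - (107/4)x^4 + (323/3)x^3 - (2174/9)x^2 + (7615/27)x - 22579/162


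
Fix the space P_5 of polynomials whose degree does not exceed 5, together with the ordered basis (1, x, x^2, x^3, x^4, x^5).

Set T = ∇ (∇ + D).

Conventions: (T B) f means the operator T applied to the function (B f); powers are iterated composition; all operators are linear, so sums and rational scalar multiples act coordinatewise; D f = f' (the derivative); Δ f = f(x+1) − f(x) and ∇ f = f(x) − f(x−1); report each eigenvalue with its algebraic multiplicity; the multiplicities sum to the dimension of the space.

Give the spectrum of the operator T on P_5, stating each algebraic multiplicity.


λ = 0 (multiplicity 6)

image of 1: 0
image of x: 0
image of x^2: 4
image of x^3: 12x - 9
image of x^4: 24x^2 - 36x + 18
image of x^5: 40x^3 - 90x^2 + 90x - 35
the matrix is upper triangular; its diagonal is (0, 0, 0, 0, 0, 0)
for a triangular matrix the eigenvalues are the diagonal entries, with algebraic multiplicity their repetition count


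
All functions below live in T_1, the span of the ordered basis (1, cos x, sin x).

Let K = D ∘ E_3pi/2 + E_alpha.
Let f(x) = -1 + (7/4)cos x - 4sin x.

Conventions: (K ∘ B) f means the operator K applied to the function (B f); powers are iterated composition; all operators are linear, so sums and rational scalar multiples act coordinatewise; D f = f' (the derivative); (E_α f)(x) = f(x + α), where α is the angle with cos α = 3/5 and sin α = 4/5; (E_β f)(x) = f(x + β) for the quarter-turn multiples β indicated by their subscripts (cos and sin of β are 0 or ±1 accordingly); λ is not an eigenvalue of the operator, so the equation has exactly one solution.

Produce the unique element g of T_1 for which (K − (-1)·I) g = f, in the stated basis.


the result is g(x) = -1/2 + (155/148)cos x - (45/37)sin x

write g with unknown coordinates in the stated basis and equate coefficients in (K − (-1)·I) g = f
solving from the highest basis element down gives g = -1/2 + (155/148)cos x - (45/37)sin x
check: K g = -1/2 + (26/37)cos x - (103/37)sin x
so K g − (-1)·g = -1 + (7/4)cos x - 4sin x = f ✓


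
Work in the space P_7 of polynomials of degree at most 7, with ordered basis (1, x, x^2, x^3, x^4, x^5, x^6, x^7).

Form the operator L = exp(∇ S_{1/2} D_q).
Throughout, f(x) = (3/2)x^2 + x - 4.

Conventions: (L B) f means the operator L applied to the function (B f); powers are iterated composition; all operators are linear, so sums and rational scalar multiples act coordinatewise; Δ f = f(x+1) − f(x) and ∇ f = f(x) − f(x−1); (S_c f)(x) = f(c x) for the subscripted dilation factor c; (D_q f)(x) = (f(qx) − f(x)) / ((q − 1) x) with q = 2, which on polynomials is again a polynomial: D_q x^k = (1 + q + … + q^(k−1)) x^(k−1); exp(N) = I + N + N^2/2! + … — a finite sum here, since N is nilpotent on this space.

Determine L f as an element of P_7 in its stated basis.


the result is g(x) = (3/2)x^2 + x - 7/4

order-1 term: 9/4
the series for exp(∇ S_{1/2} D_q) f terminates at order 1
exp(∇ S_{1/2} D_q) f = (3/2)x^2 + x - 7/4


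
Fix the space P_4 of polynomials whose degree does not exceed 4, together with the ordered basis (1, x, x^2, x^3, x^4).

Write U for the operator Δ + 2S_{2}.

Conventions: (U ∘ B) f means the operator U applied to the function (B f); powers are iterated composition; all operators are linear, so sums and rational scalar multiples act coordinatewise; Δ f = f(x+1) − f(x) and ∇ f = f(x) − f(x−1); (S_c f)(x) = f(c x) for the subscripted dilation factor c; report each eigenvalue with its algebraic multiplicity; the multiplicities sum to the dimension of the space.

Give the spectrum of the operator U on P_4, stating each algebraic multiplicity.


image of 1: 2
image of x: 4x + 1
image of x^2: 8x^2 + 2x + 1
image of x^3: 16x^3 + 3x^2 + 3x + 1
image of x^4: 32x^4 + 4x^3 + 6x^2 + 4x + 1
the matrix is upper triangular; its diagonal is (2, 4, 8, 16, 32)
for a triangular matrix the eigenvalues are the diagonal entries, with algebraic multiplicity their repetition count

λ = 2 (multiplicity 1), λ = 4 (multiplicity 1), λ = 8 (multiplicity 1), λ = 16 (multiplicity 1), λ = 32 (multiplicity 1)


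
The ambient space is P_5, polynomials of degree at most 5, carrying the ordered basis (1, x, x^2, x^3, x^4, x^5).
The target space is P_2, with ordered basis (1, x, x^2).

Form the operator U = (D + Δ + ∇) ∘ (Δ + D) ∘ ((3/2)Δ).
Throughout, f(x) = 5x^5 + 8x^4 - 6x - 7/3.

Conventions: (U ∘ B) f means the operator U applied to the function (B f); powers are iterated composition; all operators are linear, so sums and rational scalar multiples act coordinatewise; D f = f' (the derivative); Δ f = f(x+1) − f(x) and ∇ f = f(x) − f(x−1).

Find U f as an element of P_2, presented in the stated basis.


Δ f = 25x^4 + 82x^3 + 98x^2 + 57x + 7
((3/2)Δ) f = (75/2)x^4 + 123x^3 + 147x^2 + (171/2)x + 21/2
Δ ((3/2)Δ) f = 150x^3 + 594x^2 + 813x + 393
D ((3/2)Δ) f = 150x^3 + 369x^2 + 294x + 171/2
(Δ + D) ((3/2)Δ) f = 300x^3 + 963x^2 + 1107x + 957/2
D (Δ + D) ((3/2)Δ) f = 900x^2 + 1926x + 1107
Δ (Δ + D) ((3/2)Δ) f = 900x^2 + 2826x + 2370
∇ (Δ + D) ((3/2)Δ) f = 900x^2 + 1026x + 444
(D + Δ + ∇) (Δ + D) ((3/2)Δ) f = 2700x^2 + 5778x + 3921

the result is g(x) = 2700x^2 + 5778x + 3921


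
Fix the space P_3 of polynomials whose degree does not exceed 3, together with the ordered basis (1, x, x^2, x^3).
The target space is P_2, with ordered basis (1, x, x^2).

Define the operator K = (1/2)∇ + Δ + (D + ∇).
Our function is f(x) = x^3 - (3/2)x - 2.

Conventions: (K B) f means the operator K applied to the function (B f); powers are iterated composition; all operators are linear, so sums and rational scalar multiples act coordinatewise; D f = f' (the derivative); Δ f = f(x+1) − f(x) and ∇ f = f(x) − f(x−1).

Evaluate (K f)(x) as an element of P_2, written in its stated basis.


g(x) = (21/2)x^2 - (3/2)x - 11/4

∇ f = 3x^2 - 3x - 1/2
((1/2)∇) f = (3/2)x^2 - (3/2)x - 1/4
Δ f = 3x^2 + 3x - 1/2
D f = 3x^2 - 3/2
∇ f = 3x^2 - 3x - 1/2
(D + ∇) f = 6x^2 - 3x - 2
((1/2)∇ + Δ + (D + ∇)) f = (21/2)x^2 - (3/2)x - 11/4


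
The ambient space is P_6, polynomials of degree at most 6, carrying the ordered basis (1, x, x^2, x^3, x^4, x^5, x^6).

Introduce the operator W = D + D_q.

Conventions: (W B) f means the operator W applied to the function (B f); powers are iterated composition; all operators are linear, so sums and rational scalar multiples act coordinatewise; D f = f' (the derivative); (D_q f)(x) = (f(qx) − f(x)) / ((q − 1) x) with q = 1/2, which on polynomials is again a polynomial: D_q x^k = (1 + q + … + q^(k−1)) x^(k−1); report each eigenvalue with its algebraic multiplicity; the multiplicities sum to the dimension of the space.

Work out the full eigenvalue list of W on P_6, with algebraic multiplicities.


λ = 0 (multiplicity 7)

image of 1: 0
image of x: 2
image of x^2: (7/2)x
image of x^3: (19/4)x^2
image of x^4: (47/8)x^3
image of x^5: (111/16)x^4
image of x^6: (255/32)x^5
the matrix is upper triangular; its diagonal is (0, 0, 0, 0, 0, 0, 0)
for a triangular matrix the eigenvalues are the diagonal entries, with algebraic multiplicity their repetition count


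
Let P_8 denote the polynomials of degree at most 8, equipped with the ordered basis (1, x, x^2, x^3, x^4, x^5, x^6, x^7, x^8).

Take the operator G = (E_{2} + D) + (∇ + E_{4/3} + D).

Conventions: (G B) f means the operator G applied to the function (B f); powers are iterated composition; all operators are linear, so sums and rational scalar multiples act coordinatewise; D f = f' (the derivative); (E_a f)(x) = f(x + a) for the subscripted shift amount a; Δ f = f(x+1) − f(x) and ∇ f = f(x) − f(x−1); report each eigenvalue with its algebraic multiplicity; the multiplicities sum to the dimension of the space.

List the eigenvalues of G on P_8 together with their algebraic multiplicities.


λ = 2 (multiplicity 9)

image of 1: 2
image of x: 2x + 19/3
image of x^2: 2x^2 + (38/3)x + 43/9
image of x^3: 2x^3 + 19x^2 + (43/3)x + 307/27
image of x^4: 2x^4 + (76/3)x^3 + (86/3)x^2 + (1228/27)x + 1471/81
image of x^5: 2x^5 + (95/3)x^4 + (430/9)x^3 + (3070/27)x^2 + (7355/81)x + 9043/243
image of x^6: 2x^6 + 38x^5 + (215/3)x^4 + (6140/27)x^3 + (7355/27)x^2 + (18086/81)x + 50023/729
image of x^7: 2x^7 + (133/3)x^6 + (301/3)x^5 + (10745/27)x^4 + (51485/81)x^3 + (63301/81)x^2 + (350161/729)x + 298507/2187
image of x^8: 2x^8 + (152/3)x^7 + (1204/9)x^6 + (17192/27)x^5 + (102970/81)x^4 + (506408/243)x^3 + (1400644/729)x^2 + (2388056/2187)x + 1738591/6561
the matrix is upper triangular; its diagonal is (2, 2, 2, 2, 2, 2, 2, 2, 2)
for a triangular matrix the eigenvalues are the diagonal entries, with algebraic multiplicity their repetition count


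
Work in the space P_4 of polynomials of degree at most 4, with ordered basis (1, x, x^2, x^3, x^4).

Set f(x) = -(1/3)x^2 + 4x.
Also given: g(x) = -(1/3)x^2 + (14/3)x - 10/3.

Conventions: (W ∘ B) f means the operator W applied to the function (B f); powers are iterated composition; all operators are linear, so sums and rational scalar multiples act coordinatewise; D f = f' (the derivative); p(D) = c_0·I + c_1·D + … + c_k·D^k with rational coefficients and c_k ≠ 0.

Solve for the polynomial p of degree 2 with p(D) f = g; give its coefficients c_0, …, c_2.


D^0 f = -(1/3)x^2 + 4x
D^1 f = -(2/3)x + 4
D^2 f = -2/3
matching coefficients of g against c_0 f + c_1 Df + … from the top degree down determines the c_i
solution: c_0 = 1, c_1 = -1, c_2 = -1

c_0 = 1, c_1 = -1, c_2 = -1
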